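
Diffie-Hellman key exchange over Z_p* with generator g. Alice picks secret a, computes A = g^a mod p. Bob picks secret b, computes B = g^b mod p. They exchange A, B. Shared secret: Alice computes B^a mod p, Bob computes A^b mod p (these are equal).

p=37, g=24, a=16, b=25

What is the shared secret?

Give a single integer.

A = 24^16 mod 37  (bits of 16 = 10000)
  bit 0 = 1: r = r^2 * 24 mod 37 = 1^2 * 24 = 1*24 = 24
  bit 1 = 0: r = r^2 mod 37 = 24^2 = 21
  bit 2 = 0: r = r^2 mod 37 = 21^2 = 34
  bit 3 = 0: r = r^2 mod 37 = 34^2 = 9
  bit 4 = 0: r = r^2 mod 37 = 9^2 = 7
  -> A = 7
B = 24^25 mod 37  (bits of 25 = 11001)
  bit 0 = 1: r = r^2 * 24 mod 37 = 1^2 * 24 = 1*24 = 24
  bit 1 = 1: r = r^2 * 24 mod 37 = 24^2 * 24 = 21*24 = 23
  bit 2 = 0: r = r^2 mod 37 = 23^2 = 11
  bit 3 = 0: r = r^2 mod 37 = 11^2 = 10
  bit 4 = 1: r = r^2 * 24 mod 37 = 10^2 * 24 = 26*24 = 32
  -> B = 32
s = B^a = 32^16 mod 37  (bits of 16 = 10000)
  bit 0 = 1: r = r^2 * 32 mod 37 = 1^2 * 32 = 1*32 = 32
  bit 1 = 0: r = r^2 mod 37 = 32^2 = 25
  bit 2 = 0: r = r^2 mod 37 = 25^2 = 33
  bit 3 = 0: r = r^2 mod 37 = 33^2 = 16
  bit 4 = 0: r = r^2 mod 37 = 16^2 = 34
  -> s = B^a = 34

Answer: 34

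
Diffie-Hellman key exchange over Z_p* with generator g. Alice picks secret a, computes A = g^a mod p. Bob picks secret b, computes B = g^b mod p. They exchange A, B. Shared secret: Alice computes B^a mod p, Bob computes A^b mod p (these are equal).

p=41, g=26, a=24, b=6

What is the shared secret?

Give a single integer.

Answer: 10

Derivation:
A = 26^24 mod 41  (bits of 24 = 11000)
  bit 0 = 1: r = r^2 * 26 mod 41 = 1^2 * 26 = 1*26 = 26
  bit 1 = 1: r = r^2 * 26 mod 41 = 26^2 * 26 = 20*26 = 28
  bit 2 = 0: r = r^2 mod 41 = 28^2 = 5
  bit 3 = 0: r = r^2 mod 41 = 5^2 = 25
  bit 4 = 0: r = r^2 mod 41 = 25^2 = 10
  -> A = 10
B = 26^6 mod 41  (bits of 6 = 110)
  bit 0 = 1: r = r^2 * 26 mod 41 = 1^2 * 26 = 1*26 = 26
  bit 1 = 1: r = r^2 * 26 mod 41 = 26^2 * 26 = 20*26 = 28
  bit 2 = 0: r = r^2 mod 41 = 28^2 = 5
  -> B = 5
s = B^a = 5^24 mod 41  (bits of 24 = 11000)
  bit 0 = 1: r = r^2 * 5 mod 41 = 1^2 * 5 = 1*5 = 5
  bit 1 = 1: r = r^2 * 5 mod 41 = 5^2 * 5 = 25*5 = 2
  bit 2 = 0: r = r^2 mod 41 = 2^2 = 4
  bit 3 = 0: r = r^2 mod 41 = 4^2 = 16
  bit 4 = 0: r = r^2 mod 41 = 16^2 = 10
  -> s = B^a = 10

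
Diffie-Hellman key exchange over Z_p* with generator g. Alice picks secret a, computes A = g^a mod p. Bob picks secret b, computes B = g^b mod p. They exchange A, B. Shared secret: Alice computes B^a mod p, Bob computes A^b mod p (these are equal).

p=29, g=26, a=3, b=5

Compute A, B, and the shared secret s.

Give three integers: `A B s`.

A = 26^3 mod 29  (bits of 3 = 11)
  bit 0 = 1: r = r^2 * 26 mod 29 = 1^2 * 26 = 1*26 = 26
  bit 1 = 1: r = r^2 * 26 mod 29 = 26^2 * 26 = 9*26 = 2
  -> A = 2
B = 26^5 mod 29  (bits of 5 = 101)
  bit 0 = 1: r = r^2 * 26 mod 29 = 1^2 * 26 = 1*26 = 26
  bit 1 = 0: r = r^2 mod 29 = 26^2 = 9
  bit 2 = 1: r = r^2 * 26 mod 29 = 9^2 * 26 = 23*26 = 18
  -> B = 18
s = B^a = 18^3 mod 29  (bits of 3 = 11)
  bit 0 = 1: r = r^2 * 18 mod 29 = 1^2 * 18 = 1*18 = 18
  bit 1 = 1: r = r^2 * 18 mod 29 = 18^2 * 18 = 5*18 = 3
  -> s = B^a = 3

Answer: 2 18 3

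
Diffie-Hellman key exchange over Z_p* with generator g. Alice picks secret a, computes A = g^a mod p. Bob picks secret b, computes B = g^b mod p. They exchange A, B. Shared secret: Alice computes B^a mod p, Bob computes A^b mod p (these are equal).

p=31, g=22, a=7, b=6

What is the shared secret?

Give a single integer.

A = 22^7 mod 31  (bits of 7 = 111)
  bit 0 = 1: r = r^2 * 22 mod 31 = 1^2 * 22 = 1*22 = 22
  bit 1 = 1: r = r^2 * 22 mod 31 = 22^2 * 22 = 19*22 = 15
  bit 2 = 1: r = r^2 * 22 mod 31 = 15^2 * 22 = 8*22 = 21
  -> A = 21
B = 22^6 mod 31  (bits of 6 = 110)
  bit 0 = 1: r = r^2 * 22 mod 31 = 1^2 * 22 = 1*22 = 22
  bit 1 = 1: r = r^2 * 22 mod 31 = 22^2 * 22 = 19*22 = 15
  bit 2 = 0: r = r^2 mod 31 = 15^2 = 8
  -> B = 8
s = B^a = 8^7 mod 31  (bits of 7 = 111)
  bit 0 = 1: r = r^2 * 8 mod 31 = 1^2 * 8 = 1*8 = 8
  bit 1 = 1: r = r^2 * 8 mod 31 = 8^2 * 8 = 2*8 = 16
  bit 2 = 1: r = r^2 * 8 mod 31 = 16^2 * 8 = 8*8 = 2
  -> s = B^a = 2

Answer: 2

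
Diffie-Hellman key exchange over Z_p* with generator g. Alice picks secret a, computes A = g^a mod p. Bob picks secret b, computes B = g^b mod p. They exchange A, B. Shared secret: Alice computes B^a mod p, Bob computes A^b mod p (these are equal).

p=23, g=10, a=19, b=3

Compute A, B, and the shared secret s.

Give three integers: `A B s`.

A = 10^19 mod 23  (bits of 19 = 10011)
  bit 0 = 1: r = r^2 * 10 mod 23 = 1^2 * 10 = 1*10 = 10
  bit 1 = 0: r = r^2 mod 23 = 10^2 = 8
  bit 2 = 0: r = r^2 mod 23 = 8^2 = 18
  bit 3 = 1: r = r^2 * 10 mod 23 = 18^2 * 10 = 2*10 = 20
  bit 4 = 1: r = r^2 * 10 mod 23 = 20^2 * 10 = 9*10 = 21
  -> A = 21
B = 10^3 mod 23  (bits of 3 = 11)
  bit 0 = 1: r = r^2 * 10 mod 23 = 1^2 * 10 = 1*10 = 10
  bit 1 = 1: r = r^2 * 10 mod 23 = 10^2 * 10 = 8*10 = 11
  -> B = 11
s = B^a = 11^19 mod 23  (bits of 19 = 10011)
  bit 0 = 1: r = r^2 * 11 mod 23 = 1^2 * 11 = 1*11 = 11
  bit 1 = 0: r = r^2 mod 23 = 11^2 = 6
  bit 2 = 0: r = r^2 mod 23 = 6^2 = 13
  bit 3 = 1: r = r^2 * 11 mod 23 = 13^2 * 11 = 8*11 = 19
  bit 4 = 1: r = r^2 * 11 mod 23 = 19^2 * 11 = 16*11 = 15
  -> s = B^a = 15

Answer: 21 11 15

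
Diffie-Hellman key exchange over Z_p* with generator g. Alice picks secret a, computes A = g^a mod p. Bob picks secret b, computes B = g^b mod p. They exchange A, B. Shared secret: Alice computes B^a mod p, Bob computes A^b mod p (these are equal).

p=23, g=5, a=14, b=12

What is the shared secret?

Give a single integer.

Answer: 13

Derivation:
A = 5^14 mod 23  (bits of 14 = 1110)
  bit 0 = 1: r = r^2 * 5 mod 23 = 1^2 * 5 = 1*5 = 5
  bit 1 = 1: r = r^2 * 5 mod 23 = 5^2 * 5 = 2*5 = 10
  bit 2 = 1: r = r^2 * 5 mod 23 = 10^2 * 5 = 8*5 = 17
  bit 3 = 0: r = r^2 mod 23 = 17^2 = 13
  -> A = 13
B = 5^12 mod 23  (bits of 12 = 1100)
  bit 0 = 1: r = r^2 * 5 mod 23 = 1^2 * 5 = 1*5 = 5
  bit 1 = 1: r = r^2 * 5 mod 23 = 5^2 * 5 = 2*5 = 10
  bit 2 = 0: r = r^2 mod 23 = 10^2 = 8
  bit 3 = 0: r = r^2 mod 23 = 8^2 = 18
  -> B = 18
s = B^a = 18^14 mod 23  (bits of 14 = 1110)
  bit 0 = 1: r = r^2 * 18 mod 23 = 1^2 * 18 = 1*18 = 18
  bit 1 = 1: r = r^2 * 18 mod 23 = 18^2 * 18 = 2*18 = 13
  bit 2 = 1: r = r^2 * 18 mod 23 = 13^2 * 18 = 8*18 = 6
  bit 3 = 0: r = r^2 mod 23 = 6^2 = 13
  -> s = B^a = 13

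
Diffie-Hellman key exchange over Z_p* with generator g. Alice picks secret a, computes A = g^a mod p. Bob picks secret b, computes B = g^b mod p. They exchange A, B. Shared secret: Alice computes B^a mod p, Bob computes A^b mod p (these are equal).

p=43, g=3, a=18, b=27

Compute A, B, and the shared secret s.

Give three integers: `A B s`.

Answer: 35 2 16

Derivation:
A = 3^18 mod 43  (bits of 18 = 10010)
  bit 0 = 1: r = r^2 * 3 mod 43 = 1^2 * 3 = 1*3 = 3
  bit 1 = 0: r = r^2 mod 43 = 3^2 = 9
  bit 2 = 0: r = r^2 mod 43 = 9^2 = 38
  bit 3 = 1: r = r^2 * 3 mod 43 = 38^2 * 3 = 25*3 = 32
  bit 4 = 0: r = r^2 mod 43 = 32^2 = 35
  -> A = 35
B = 3^27 mod 43  (bits of 27 = 11011)
  bit 0 = 1: r = r^2 * 3 mod 43 = 1^2 * 3 = 1*3 = 3
  bit 1 = 1: r = r^2 * 3 mod 43 = 3^2 * 3 = 9*3 = 27
  bit 2 = 0: r = r^2 mod 43 = 27^2 = 41
  bit 3 = 1: r = r^2 * 3 mod 43 = 41^2 * 3 = 4*3 = 12
  bit 4 = 1: r = r^2 * 3 mod 43 = 12^2 * 3 = 15*3 = 2
  -> B = 2
s = B^a = 2^18 mod 43  (bits of 18 = 10010)
  bit 0 = 1: r = r^2 * 2 mod 43 = 1^2 * 2 = 1*2 = 2
  bit 1 = 0: r = r^2 mod 43 = 2^2 = 4
  bit 2 = 0: r = r^2 mod 43 = 4^2 = 16
  bit 3 = 1: r = r^2 * 2 mod 43 = 16^2 * 2 = 41*2 = 39
  bit 4 = 0: r = r^2 mod 43 = 39^2 = 16
  -> s = B^a = 16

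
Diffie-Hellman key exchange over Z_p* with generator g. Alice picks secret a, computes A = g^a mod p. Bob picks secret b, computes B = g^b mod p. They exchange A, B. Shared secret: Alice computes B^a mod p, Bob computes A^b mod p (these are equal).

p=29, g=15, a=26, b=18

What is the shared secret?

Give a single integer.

A = 15^26 mod 29  (bits of 26 = 11010)
  bit 0 = 1: r = r^2 * 15 mod 29 = 1^2 * 15 = 1*15 = 15
  bit 1 = 1: r = r^2 * 15 mod 29 = 15^2 * 15 = 22*15 = 11
  bit 2 = 0: r = r^2 mod 29 = 11^2 = 5
  bit 3 = 1: r = r^2 * 15 mod 29 = 5^2 * 15 = 25*15 = 27
  bit 4 = 0: r = r^2 mod 29 = 27^2 = 4
  -> A = 4
B = 15^18 mod 29  (bits of 18 = 10010)
  bit 0 = 1: r = r^2 * 15 mod 29 = 1^2 * 15 = 1*15 = 15
  bit 1 = 0: r = r^2 mod 29 = 15^2 = 22
  bit 2 = 0: r = r^2 mod 29 = 22^2 = 20
  bit 3 = 1: r = r^2 * 15 mod 29 = 20^2 * 15 = 23*15 = 26
  bit 4 = 0: r = r^2 mod 29 = 26^2 = 9
  -> B = 9
s = B^a = 9^26 mod 29  (bits of 26 = 11010)
  bit 0 = 1: r = r^2 * 9 mod 29 = 1^2 * 9 = 1*9 = 9
  bit 1 = 1: r = r^2 * 9 mod 29 = 9^2 * 9 = 23*9 = 4
  bit 2 = 0: r = r^2 mod 29 = 4^2 = 16
  bit 3 = 1: r = r^2 * 9 mod 29 = 16^2 * 9 = 24*9 = 13
  bit 4 = 0: r = r^2 mod 29 = 13^2 = 24
  -> s = B^a = 24

Answer: 24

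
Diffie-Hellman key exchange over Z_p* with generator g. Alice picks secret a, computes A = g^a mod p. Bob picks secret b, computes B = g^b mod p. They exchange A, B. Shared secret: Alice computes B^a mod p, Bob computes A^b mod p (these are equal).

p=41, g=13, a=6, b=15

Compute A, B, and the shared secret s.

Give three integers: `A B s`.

A = 13^6 mod 41  (bits of 6 = 110)
  bit 0 = 1: r = r^2 * 13 mod 41 = 1^2 * 13 = 1*13 = 13
  bit 1 = 1: r = r^2 * 13 mod 41 = 13^2 * 13 = 5*13 = 24
  bit 2 = 0: r = r^2 mod 41 = 24^2 = 2
  -> A = 2
B = 13^15 mod 41  (bits of 15 = 1111)
  bit 0 = 1: r = r^2 * 13 mod 41 = 1^2 * 13 = 1*13 = 13
  bit 1 = 1: r = r^2 * 13 mod 41 = 13^2 * 13 = 5*13 = 24
  bit 2 = 1: r = r^2 * 13 mod 41 = 24^2 * 13 = 2*13 = 26
  bit 3 = 1: r = r^2 * 13 mod 41 = 26^2 * 13 = 20*13 = 14
  -> B = 14
s = B^a = 14^6 mod 41  (bits of 6 = 110)
  bit 0 = 1: r = r^2 * 14 mod 41 = 1^2 * 14 = 1*14 = 14
  bit 1 = 1: r = r^2 * 14 mod 41 = 14^2 * 14 = 32*14 = 38
  bit 2 = 0: r = r^2 mod 41 = 38^2 = 9
  -> s = B^a = 9

Answer: 2 14 9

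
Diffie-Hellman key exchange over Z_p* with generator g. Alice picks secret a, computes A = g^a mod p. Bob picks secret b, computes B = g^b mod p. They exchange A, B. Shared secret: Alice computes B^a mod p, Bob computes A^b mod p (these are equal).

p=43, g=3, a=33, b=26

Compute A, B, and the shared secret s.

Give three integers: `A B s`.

A = 3^33 mod 43  (bits of 33 = 100001)
  bit 0 = 1: r = r^2 * 3 mod 43 = 1^2 * 3 = 1*3 = 3
  bit 1 = 0: r = r^2 mod 43 = 3^2 = 9
  bit 2 = 0: r = r^2 mod 43 = 9^2 = 38
  bit 3 = 0: r = r^2 mod 43 = 38^2 = 25
  bit 4 = 0: r = r^2 mod 43 = 25^2 = 23
  bit 5 = 1: r = r^2 * 3 mod 43 = 23^2 * 3 = 13*3 = 39
  -> A = 39
B = 3^26 mod 43  (bits of 26 = 11010)
  bit 0 = 1: r = r^2 * 3 mod 43 = 1^2 * 3 = 1*3 = 3
  bit 1 = 1: r = r^2 * 3 mod 43 = 3^2 * 3 = 9*3 = 27
  bit 2 = 0: r = r^2 mod 43 = 27^2 = 41
  bit 3 = 1: r = r^2 * 3 mod 43 = 41^2 * 3 = 4*3 = 12
  bit 4 = 0: r = r^2 mod 43 = 12^2 = 15
  -> B = 15
s = B^a = 15^33 mod 43  (bits of 33 = 100001)
  bit 0 = 1: r = r^2 * 15 mod 43 = 1^2 * 15 = 1*15 = 15
  bit 1 = 0: r = r^2 mod 43 = 15^2 = 10
  bit 2 = 0: r = r^2 mod 43 = 10^2 = 14
  bit 3 = 0: r = r^2 mod 43 = 14^2 = 24
  bit 4 = 0: r = r^2 mod 43 = 24^2 = 17
  bit 5 = 1: r = r^2 * 15 mod 43 = 17^2 * 15 = 31*15 = 35
  -> s = B^a = 35

Answer: 39 15 35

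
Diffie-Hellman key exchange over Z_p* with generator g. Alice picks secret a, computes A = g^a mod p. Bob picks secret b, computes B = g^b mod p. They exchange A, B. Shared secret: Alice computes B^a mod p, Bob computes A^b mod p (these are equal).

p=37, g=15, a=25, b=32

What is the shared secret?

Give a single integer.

Answer: 7

Derivation:
A = 15^25 mod 37  (bits of 25 = 11001)
  bit 0 = 1: r = r^2 * 15 mod 37 = 1^2 * 15 = 1*15 = 15
  bit 1 = 1: r = r^2 * 15 mod 37 = 15^2 * 15 = 3*15 = 8
  bit 2 = 0: r = r^2 mod 37 = 8^2 = 27
  bit 3 = 0: r = r^2 mod 37 = 27^2 = 26
  bit 4 = 1: r = r^2 * 15 mod 37 = 26^2 * 15 = 10*15 = 2
  -> A = 2
B = 15^32 mod 37  (bits of 32 = 100000)
  bit 0 = 1: r = r^2 * 15 mod 37 = 1^2 * 15 = 1*15 = 15
  bit 1 = 0: r = r^2 mod 37 = 15^2 = 3
  bit 2 = 0: r = r^2 mod 37 = 3^2 = 9
  bit 3 = 0: r = r^2 mod 37 = 9^2 = 7
  bit 4 = 0: r = r^2 mod 37 = 7^2 = 12
  bit 5 = 0: r = r^2 mod 37 = 12^2 = 33
  -> B = 33
s = B^a = 33^25 mod 37  (bits of 25 = 11001)
  bit 0 = 1: r = r^2 * 33 mod 37 = 1^2 * 33 = 1*33 = 33
  bit 1 = 1: r = r^2 * 33 mod 37 = 33^2 * 33 = 16*33 = 10
  bit 2 = 0: r = r^2 mod 37 = 10^2 = 26
  bit 3 = 0: r = r^2 mod 37 = 26^2 = 10
  bit 4 = 1: r = r^2 * 33 mod 37 = 10^2 * 33 = 26*33 = 7
  -> s = B^a = 7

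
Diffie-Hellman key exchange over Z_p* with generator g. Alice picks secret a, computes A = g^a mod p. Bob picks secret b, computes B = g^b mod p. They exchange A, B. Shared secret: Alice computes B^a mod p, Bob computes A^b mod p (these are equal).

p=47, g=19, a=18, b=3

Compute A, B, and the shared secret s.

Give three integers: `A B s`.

Answer: 24 44 6

Derivation:
A = 19^18 mod 47  (bits of 18 = 10010)
  bit 0 = 1: r = r^2 * 19 mod 47 = 1^2 * 19 = 1*19 = 19
  bit 1 = 0: r = r^2 mod 47 = 19^2 = 32
  bit 2 = 0: r = r^2 mod 47 = 32^2 = 37
  bit 3 = 1: r = r^2 * 19 mod 47 = 37^2 * 19 = 6*19 = 20
  bit 4 = 0: r = r^2 mod 47 = 20^2 = 24
  -> A = 24
B = 19^3 mod 47  (bits of 3 = 11)
  bit 0 = 1: r = r^2 * 19 mod 47 = 1^2 * 19 = 1*19 = 19
  bit 1 = 1: r = r^2 * 19 mod 47 = 19^2 * 19 = 32*19 = 44
  -> B = 44
s = B^a = 44^18 mod 47  (bits of 18 = 10010)
  bit 0 = 1: r = r^2 * 44 mod 47 = 1^2 * 44 = 1*44 = 44
  bit 1 = 0: r = r^2 mod 47 = 44^2 = 9
  bit 2 = 0: r = r^2 mod 47 = 9^2 = 34
  bit 3 = 1: r = r^2 * 44 mod 47 = 34^2 * 44 = 28*44 = 10
  bit 4 = 0: r = r^2 mod 47 = 10^2 = 6
  -> s = B^a = 6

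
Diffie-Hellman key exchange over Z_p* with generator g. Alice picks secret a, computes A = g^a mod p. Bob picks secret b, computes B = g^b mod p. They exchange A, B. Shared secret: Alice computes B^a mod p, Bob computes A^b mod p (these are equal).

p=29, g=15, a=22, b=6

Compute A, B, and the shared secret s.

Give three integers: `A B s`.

A = 15^22 mod 29  (bits of 22 = 10110)
  bit 0 = 1: r = r^2 * 15 mod 29 = 1^2 * 15 = 1*15 = 15
  bit 1 = 0: r = r^2 mod 29 = 15^2 = 22
  bit 2 = 1: r = r^2 * 15 mod 29 = 22^2 * 15 = 20*15 = 10
  bit 3 = 1: r = r^2 * 15 mod 29 = 10^2 * 15 = 13*15 = 21
  bit 4 = 0: r = r^2 mod 29 = 21^2 = 6
  -> A = 6
B = 15^6 mod 29  (bits of 6 = 110)
  bit 0 = 1: r = r^2 * 15 mod 29 = 1^2 * 15 = 1*15 = 15
  bit 1 = 1: r = r^2 * 15 mod 29 = 15^2 * 15 = 22*15 = 11
  bit 2 = 0: r = r^2 mod 29 = 11^2 = 5
  -> B = 5
s = B^a = 5^22 mod 29  (bits of 22 = 10110)
  bit 0 = 1: r = r^2 * 5 mod 29 = 1^2 * 5 = 1*5 = 5
  bit 1 = 0: r = r^2 mod 29 = 5^2 = 25
  bit 2 = 1: r = r^2 * 5 mod 29 = 25^2 * 5 = 16*5 = 22
  bit 3 = 1: r = r^2 * 5 mod 29 = 22^2 * 5 = 20*5 = 13
  bit 4 = 0: r = r^2 mod 29 = 13^2 = 24
  -> s = B^a = 24

Answer: 6 5 24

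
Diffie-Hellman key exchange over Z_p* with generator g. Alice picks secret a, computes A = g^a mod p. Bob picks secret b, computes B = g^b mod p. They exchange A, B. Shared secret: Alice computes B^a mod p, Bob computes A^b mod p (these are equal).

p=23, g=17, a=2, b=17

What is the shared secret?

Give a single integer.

A = 17^2 mod 23  (bits of 2 = 10)
  bit 0 = 1: r = r^2 * 17 mod 23 = 1^2 * 17 = 1*17 = 17
  bit 1 = 0: r = r^2 mod 23 = 17^2 = 13
  -> A = 13
B = 17^17 mod 23  (bits of 17 = 10001)
  bit 0 = 1: r = r^2 * 17 mod 23 = 1^2 * 17 = 1*17 = 17
  bit 1 = 0: r = r^2 mod 23 = 17^2 = 13
  bit 2 = 0: r = r^2 mod 23 = 13^2 = 8
  bit 3 = 0: r = r^2 mod 23 = 8^2 = 18
  bit 4 = 1: r = r^2 * 17 mod 23 = 18^2 * 17 = 2*17 = 11
  -> B = 11
s = B^a = 11^2 mod 23  (bits of 2 = 10)
  bit 0 = 1: r = r^2 * 11 mod 23 = 1^2 * 11 = 1*11 = 11
  bit 1 = 0: r = r^2 mod 23 = 11^2 = 6
  -> s = B^a = 6

Answer: 6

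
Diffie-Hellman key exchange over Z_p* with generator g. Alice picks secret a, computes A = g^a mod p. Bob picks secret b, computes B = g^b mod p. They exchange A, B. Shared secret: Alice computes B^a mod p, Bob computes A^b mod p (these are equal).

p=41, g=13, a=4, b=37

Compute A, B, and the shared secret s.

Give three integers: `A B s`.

A = 13^4 mod 41  (bits of 4 = 100)
  bit 0 = 1: r = r^2 * 13 mod 41 = 1^2 * 13 = 1*13 = 13
  bit 1 = 0: r = r^2 mod 41 = 13^2 = 5
  bit 2 = 0: r = r^2 mod 41 = 5^2 = 25
  -> A = 25
B = 13^37 mod 41  (bits of 37 = 100101)
  bit 0 = 1: r = r^2 * 13 mod 41 = 1^2 * 13 = 1*13 = 13
  bit 1 = 0: r = r^2 mod 41 = 13^2 = 5
  bit 2 = 0: r = r^2 mod 41 = 5^2 = 25
  bit 3 = 1: r = r^2 * 13 mod 41 = 25^2 * 13 = 10*13 = 7
  bit 4 = 0: r = r^2 mod 41 = 7^2 = 8
  bit 5 = 1: r = r^2 * 13 mod 41 = 8^2 * 13 = 23*13 = 12
  -> B = 12
s = B^a = 12^4 mod 41  (bits of 4 = 100)
  bit 0 = 1: r = r^2 * 12 mod 41 = 1^2 * 12 = 1*12 = 12
  bit 1 = 0: r = r^2 mod 41 = 12^2 = 21
  bit 2 = 0: r = r^2 mod 41 = 21^2 = 31
  -> s = B^a = 31

Answer: 25 12 31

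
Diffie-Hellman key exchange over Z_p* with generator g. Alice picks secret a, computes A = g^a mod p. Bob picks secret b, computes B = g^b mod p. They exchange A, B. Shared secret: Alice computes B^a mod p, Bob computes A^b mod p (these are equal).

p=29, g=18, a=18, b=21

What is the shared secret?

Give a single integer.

Answer: 28

Derivation:
A = 18^18 mod 29  (bits of 18 = 10010)
  bit 0 = 1: r = r^2 * 18 mod 29 = 1^2 * 18 = 1*18 = 18
  bit 1 = 0: r = r^2 mod 29 = 18^2 = 5
  bit 2 = 0: r = r^2 mod 29 = 5^2 = 25
  bit 3 = 1: r = r^2 * 18 mod 29 = 25^2 * 18 = 16*18 = 27
  bit 4 = 0: r = r^2 mod 29 = 27^2 = 4
  -> A = 4
B = 18^21 mod 29  (bits of 21 = 10101)
  bit 0 = 1: r = r^2 * 18 mod 29 = 1^2 * 18 = 1*18 = 18
  bit 1 = 0: r = r^2 mod 29 = 18^2 = 5
  bit 2 = 1: r = r^2 * 18 mod 29 = 5^2 * 18 = 25*18 = 15
  bit 3 = 0: r = r^2 mod 29 = 15^2 = 22
  bit 4 = 1: r = r^2 * 18 mod 29 = 22^2 * 18 = 20*18 = 12
  -> B = 12
s = B^a = 12^18 mod 29  (bits of 18 = 10010)
  bit 0 = 1: r = r^2 * 12 mod 29 = 1^2 * 12 = 1*12 = 12
  bit 1 = 0: r = r^2 mod 29 = 12^2 = 28
  bit 2 = 0: r = r^2 mod 29 = 28^2 = 1
  bit 3 = 1: r = r^2 * 12 mod 29 = 1^2 * 12 = 1*12 = 12
  bit 4 = 0: r = r^2 mod 29 = 12^2 = 28
  -> s = B^a = 28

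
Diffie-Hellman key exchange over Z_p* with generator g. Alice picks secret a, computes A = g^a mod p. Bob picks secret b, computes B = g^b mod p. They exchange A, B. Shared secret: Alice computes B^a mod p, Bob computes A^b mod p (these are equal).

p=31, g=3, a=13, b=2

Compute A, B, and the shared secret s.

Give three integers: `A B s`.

A = 3^13 mod 31  (bits of 13 = 1101)
  bit 0 = 1: r = r^2 * 3 mod 31 = 1^2 * 3 = 1*3 = 3
  bit 1 = 1: r = r^2 * 3 mod 31 = 3^2 * 3 = 9*3 = 27
  bit 2 = 0: r = r^2 mod 31 = 27^2 = 16
  bit 3 = 1: r = r^2 * 3 mod 31 = 16^2 * 3 = 8*3 = 24
  -> A = 24
B = 3^2 mod 31  (bits of 2 = 10)
  bit 0 = 1: r = r^2 * 3 mod 31 = 1^2 * 3 = 1*3 = 3
  bit 1 = 0: r = r^2 mod 31 = 3^2 = 9
  -> B = 9
s = B^a = 9^13 mod 31  (bits of 13 = 1101)
  bit 0 = 1: r = r^2 * 9 mod 31 = 1^2 * 9 = 1*9 = 9
  bit 1 = 1: r = r^2 * 9 mod 31 = 9^2 * 9 = 19*9 = 16
  bit 2 = 0: r = r^2 mod 31 = 16^2 = 8
  bit 3 = 1: r = r^2 * 9 mod 31 = 8^2 * 9 = 2*9 = 18
  -> s = B^a = 18

Answer: 24 9 18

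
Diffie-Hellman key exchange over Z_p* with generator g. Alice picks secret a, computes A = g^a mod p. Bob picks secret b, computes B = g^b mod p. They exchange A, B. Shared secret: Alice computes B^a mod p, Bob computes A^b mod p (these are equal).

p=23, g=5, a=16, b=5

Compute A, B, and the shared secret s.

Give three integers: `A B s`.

Answer: 3 20 13

Derivation:
A = 5^16 mod 23  (bits of 16 = 10000)
  bit 0 = 1: r = r^2 * 5 mod 23 = 1^2 * 5 = 1*5 = 5
  bit 1 = 0: r = r^2 mod 23 = 5^2 = 2
  bit 2 = 0: r = r^2 mod 23 = 2^2 = 4
  bit 3 = 0: r = r^2 mod 23 = 4^2 = 16
  bit 4 = 0: r = r^2 mod 23 = 16^2 = 3
  -> A = 3
B = 5^5 mod 23  (bits of 5 = 101)
  bit 0 = 1: r = r^2 * 5 mod 23 = 1^2 * 5 = 1*5 = 5
  bit 1 = 0: r = r^2 mod 23 = 5^2 = 2
  bit 2 = 1: r = r^2 * 5 mod 23 = 2^2 * 5 = 4*5 = 20
  -> B = 20
s = B^a = 20^16 mod 23  (bits of 16 = 10000)
  bit 0 = 1: r = r^2 * 20 mod 23 = 1^2 * 20 = 1*20 = 20
  bit 1 = 0: r = r^2 mod 23 = 20^2 = 9
  bit 2 = 0: r = r^2 mod 23 = 9^2 = 12
  bit 3 = 0: r = r^2 mod 23 = 12^2 = 6
  bit 4 = 0: r = r^2 mod 23 = 6^2 = 13
  -> s = B^a = 13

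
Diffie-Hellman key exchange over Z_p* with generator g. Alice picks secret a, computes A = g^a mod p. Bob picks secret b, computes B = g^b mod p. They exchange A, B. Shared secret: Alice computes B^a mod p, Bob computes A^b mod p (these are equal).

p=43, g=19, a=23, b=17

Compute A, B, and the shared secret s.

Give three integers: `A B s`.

A = 19^23 mod 43  (bits of 23 = 10111)
  bit 0 = 1: r = r^2 * 19 mod 43 = 1^2 * 19 = 1*19 = 19
  bit 1 = 0: r = r^2 mod 43 = 19^2 = 17
  bit 2 = 1: r = r^2 * 19 mod 43 = 17^2 * 19 = 31*19 = 30
  bit 3 = 1: r = r^2 * 19 mod 43 = 30^2 * 19 = 40*19 = 29
  bit 4 = 1: r = r^2 * 19 mod 43 = 29^2 * 19 = 24*19 = 26
  -> A = 26
B = 19^17 mod 43  (bits of 17 = 10001)
  bit 0 = 1: r = r^2 * 19 mod 43 = 1^2 * 19 = 1*19 = 19
  bit 1 = 0: r = r^2 mod 43 = 19^2 = 17
  bit 2 = 0: r = r^2 mod 43 = 17^2 = 31
  bit 3 = 0: r = r^2 mod 43 = 31^2 = 15
  bit 4 = 1: r = r^2 * 19 mod 43 = 15^2 * 19 = 10*19 = 18
  -> B = 18
s = B^a = 18^23 mod 43  (bits of 23 = 10111)
  bit 0 = 1: r = r^2 * 18 mod 43 = 1^2 * 18 = 1*18 = 18
  bit 1 = 0: r = r^2 mod 43 = 18^2 = 23
  bit 2 = 1: r = r^2 * 18 mod 43 = 23^2 * 18 = 13*18 = 19
  bit 3 = 1: r = r^2 * 18 mod 43 = 19^2 * 18 = 17*18 = 5
  bit 4 = 1: r = r^2 * 18 mod 43 = 5^2 * 18 = 25*18 = 20
  -> s = B^a = 20

Answer: 26 18 20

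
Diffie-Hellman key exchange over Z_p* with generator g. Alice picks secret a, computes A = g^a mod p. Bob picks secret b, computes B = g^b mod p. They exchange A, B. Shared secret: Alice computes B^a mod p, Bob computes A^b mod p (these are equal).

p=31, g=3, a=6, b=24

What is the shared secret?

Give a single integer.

A = 3^6 mod 31  (bits of 6 = 110)
  bit 0 = 1: r = r^2 * 3 mod 31 = 1^2 * 3 = 1*3 = 3
  bit 1 = 1: r = r^2 * 3 mod 31 = 3^2 * 3 = 9*3 = 27
  bit 2 = 0: r = r^2 mod 31 = 27^2 = 16
  -> A = 16
B = 3^24 mod 31  (bits of 24 = 11000)
  bit 0 = 1: r = r^2 * 3 mod 31 = 1^2 * 3 = 1*3 = 3
  bit 1 = 1: r = r^2 * 3 mod 31 = 3^2 * 3 = 9*3 = 27
  bit 2 = 0: r = r^2 mod 31 = 27^2 = 16
  bit 3 = 0: r = r^2 mod 31 = 16^2 = 8
  bit 4 = 0: r = r^2 mod 31 = 8^2 = 2
  -> B = 2
s = B^a = 2^6 mod 31  (bits of 6 = 110)
  bit 0 = 1: r = r^2 * 2 mod 31 = 1^2 * 2 = 1*2 = 2
  bit 1 = 1: r = r^2 * 2 mod 31 = 2^2 * 2 = 4*2 = 8
  bit 2 = 0: r = r^2 mod 31 = 8^2 = 2
  -> s = B^a = 2

Answer: 2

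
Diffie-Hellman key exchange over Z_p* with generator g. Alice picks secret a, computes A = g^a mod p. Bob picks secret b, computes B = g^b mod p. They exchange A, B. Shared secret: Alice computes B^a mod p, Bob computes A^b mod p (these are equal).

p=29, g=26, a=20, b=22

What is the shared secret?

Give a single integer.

A = 26^20 mod 29  (bits of 20 = 10100)
  bit 0 = 1: r = r^2 * 26 mod 29 = 1^2 * 26 = 1*26 = 26
  bit 1 = 0: r = r^2 mod 29 = 26^2 = 9
  bit 2 = 1: r = r^2 * 26 mod 29 = 9^2 * 26 = 23*26 = 18
  bit 3 = 0: r = r^2 mod 29 = 18^2 = 5
  bit 4 = 0: r = r^2 mod 29 = 5^2 = 25
  -> A = 25
B = 26^22 mod 29  (bits of 22 = 10110)
  bit 0 = 1: r = r^2 * 26 mod 29 = 1^2 * 26 = 1*26 = 26
  bit 1 = 0: r = r^2 mod 29 = 26^2 = 9
  bit 2 = 1: r = r^2 * 26 mod 29 = 9^2 * 26 = 23*26 = 18
  bit 3 = 1: r = r^2 * 26 mod 29 = 18^2 * 26 = 5*26 = 14
  bit 4 = 0: r = r^2 mod 29 = 14^2 = 22
  -> B = 22
s = B^a = 22^20 mod 29  (bits of 20 = 10100)
  bit 0 = 1: r = r^2 * 22 mod 29 = 1^2 * 22 = 1*22 = 22
  bit 1 = 0: r = r^2 mod 29 = 22^2 = 20
  bit 2 = 1: r = r^2 * 22 mod 29 = 20^2 * 22 = 23*22 = 13
  bit 3 = 0: r = r^2 mod 29 = 13^2 = 24
  bit 4 = 0: r = r^2 mod 29 = 24^2 = 25
  -> s = B^a = 25

Answer: 25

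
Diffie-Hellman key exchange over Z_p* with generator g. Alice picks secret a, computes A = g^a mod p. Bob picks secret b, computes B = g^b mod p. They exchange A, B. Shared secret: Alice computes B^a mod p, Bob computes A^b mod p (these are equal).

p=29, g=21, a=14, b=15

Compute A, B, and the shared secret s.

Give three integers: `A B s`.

A = 21^14 mod 29  (bits of 14 = 1110)
  bit 0 = 1: r = r^2 * 21 mod 29 = 1^2 * 21 = 1*21 = 21
  bit 1 = 1: r = r^2 * 21 mod 29 = 21^2 * 21 = 6*21 = 10
  bit 2 = 1: r = r^2 * 21 mod 29 = 10^2 * 21 = 13*21 = 12
  bit 3 = 0: r = r^2 mod 29 = 12^2 = 28
  -> A = 28
B = 21^15 mod 29  (bits of 15 = 1111)
  bit 0 = 1: r = r^2 * 21 mod 29 = 1^2 * 21 = 1*21 = 21
  bit 1 = 1: r = r^2 * 21 mod 29 = 21^2 * 21 = 6*21 = 10
  bit 2 = 1: r = r^2 * 21 mod 29 = 10^2 * 21 = 13*21 = 12
  bit 3 = 1: r = r^2 * 21 mod 29 = 12^2 * 21 = 28*21 = 8
  -> B = 8
s = B^a = 8^14 mod 29  (bits of 14 = 1110)
  bit 0 = 1: r = r^2 * 8 mod 29 = 1^2 * 8 = 1*8 = 8
  bit 1 = 1: r = r^2 * 8 mod 29 = 8^2 * 8 = 6*8 = 19
  bit 2 = 1: r = r^2 * 8 mod 29 = 19^2 * 8 = 13*8 = 17
  bit 3 = 0: r = r^2 mod 29 = 17^2 = 28
  -> s = B^a = 28

Answer: 28 8 28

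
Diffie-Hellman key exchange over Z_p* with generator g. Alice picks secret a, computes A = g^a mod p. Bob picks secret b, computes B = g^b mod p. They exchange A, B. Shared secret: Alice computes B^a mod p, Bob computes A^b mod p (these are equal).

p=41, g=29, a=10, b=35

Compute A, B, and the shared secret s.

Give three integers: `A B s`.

Answer: 9 27 32

Derivation:
A = 29^10 mod 41  (bits of 10 = 1010)
  bit 0 = 1: r = r^2 * 29 mod 41 = 1^2 * 29 = 1*29 = 29
  bit 1 = 0: r = r^2 mod 41 = 29^2 = 21
  bit 2 = 1: r = r^2 * 29 mod 41 = 21^2 * 29 = 31*29 = 38
  bit 3 = 0: r = r^2 mod 41 = 38^2 = 9
  -> A = 9
B = 29^35 mod 41  (bits of 35 = 100011)
  bit 0 = 1: r = r^2 * 29 mod 41 = 1^2 * 29 = 1*29 = 29
  bit 1 = 0: r = r^2 mod 41 = 29^2 = 21
  bit 2 = 0: r = r^2 mod 41 = 21^2 = 31
  bit 3 = 0: r = r^2 mod 41 = 31^2 = 18
  bit 4 = 1: r = r^2 * 29 mod 41 = 18^2 * 29 = 37*29 = 7
  bit 5 = 1: r = r^2 * 29 mod 41 = 7^2 * 29 = 8*29 = 27
  -> B = 27
s = B^a = 27^10 mod 41  (bits of 10 = 1010)
  bit 0 = 1: r = r^2 * 27 mod 41 = 1^2 * 27 = 1*27 = 27
  bit 1 = 0: r = r^2 mod 41 = 27^2 = 32
  bit 2 = 1: r = r^2 * 27 mod 41 = 32^2 * 27 = 40*27 = 14
  bit 3 = 0: r = r^2 mod 41 = 14^2 = 32
  -> s = B^a = 32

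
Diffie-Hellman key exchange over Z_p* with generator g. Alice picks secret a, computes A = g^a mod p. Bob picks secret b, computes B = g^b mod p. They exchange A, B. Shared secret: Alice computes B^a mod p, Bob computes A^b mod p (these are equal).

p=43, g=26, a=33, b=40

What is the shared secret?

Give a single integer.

Answer: 4

Derivation:
A = 26^33 mod 43  (bits of 33 = 100001)
  bit 0 = 1: r = r^2 * 26 mod 43 = 1^2 * 26 = 1*26 = 26
  bit 1 = 0: r = r^2 mod 43 = 26^2 = 31
  bit 2 = 0: r = r^2 mod 43 = 31^2 = 15
  bit 3 = 0: r = r^2 mod 43 = 15^2 = 10
  bit 4 = 0: r = r^2 mod 43 = 10^2 = 14
  bit 5 = 1: r = r^2 * 26 mod 43 = 14^2 * 26 = 24*26 = 22
  -> A = 22
B = 26^40 mod 43  (bits of 40 = 101000)
  bit 0 = 1: r = r^2 * 26 mod 43 = 1^2 * 26 = 1*26 = 26
  bit 1 = 0: r = r^2 mod 43 = 26^2 = 31
  bit 2 = 1: r = r^2 * 26 mod 43 = 31^2 * 26 = 15*26 = 3
  bit 3 = 0: r = r^2 mod 43 = 3^2 = 9
  bit 4 = 0: r = r^2 mod 43 = 9^2 = 38
  bit 5 = 0: r = r^2 mod 43 = 38^2 = 25
  -> B = 25
s = B^a = 25^33 mod 43  (bits of 33 = 100001)
  bit 0 = 1: r = r^2 * 25 mod 43 = 1^2 * 25 = 1*25 = 25
  bit 1 = 0: r = r^2 mod 43 = 25^2 = 23
  bit 2 = 0: r = r^2 mod 43 = 23^2 = 13
  bit 3 = 0: r = r^2 mod 43 = 13^2 = 40
  bit 4 = 0: r = r^2 mod 43 = 40^2 = 9
  bit 5 = 1: r = r^2 * 25 mod 43 = 9^2 * 25 = 38*25 = 4
  -> s = B^a = 4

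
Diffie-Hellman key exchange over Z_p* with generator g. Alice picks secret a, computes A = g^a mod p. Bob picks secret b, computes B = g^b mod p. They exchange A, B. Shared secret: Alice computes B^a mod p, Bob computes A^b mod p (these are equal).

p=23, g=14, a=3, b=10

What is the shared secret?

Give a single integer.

Answer: 13

Derivation:
A = 14^3 mod 23  (bits of 3 = 11)
  bit 0 = 1: r = r^2 * 14 mod 23 = 1^2 * 14 = 1*14 = 14
  bit 1 = 1: r = r^2 * 14 mod 23 = 14^2 * 14 = 12*14 = 7
  -> A = 7
B = 14^10 mod 23  (bits of 10 = 1010)
  bit 0 = 1: r = r^2 * 14 mod 23 = 1^2 * 14 = 1*14 = 14
  bit 1 = 0: r = r^2 mod 23 = 14^2 = 12
  bit 2 = 1: r = r^2 * 14 mod 23 = 12^2 * 14 = 6*14 = 15
  bit 3 = 0: r = r^2 mod 23 = 15^2 = 18
  -> B = 18
s = B^a = 18^3 mod 23  (bits of 3 = 11)
  bit 0 = 1: r = r^2 * 18 mod 23 = 1^2 * 18 = 1*18 = 18
  bit 1 = 1: r = r^2 * 18 mod 23 = 18^2 * 18 = 2*18 = 13
  -> s = B^a = 13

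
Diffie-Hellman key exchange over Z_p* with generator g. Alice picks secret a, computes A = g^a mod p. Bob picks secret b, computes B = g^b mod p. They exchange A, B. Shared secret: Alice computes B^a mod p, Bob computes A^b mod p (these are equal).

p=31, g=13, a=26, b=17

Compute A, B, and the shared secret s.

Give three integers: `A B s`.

Answer: 28 17 9

Derivation:
A = 13^26 mod 31  (bits of 26 = 11010)
  bit 0 = 1: r = r^2 * 13 mod 31 = 1^2 * 13 = 1*13 = 13
  bit 1 = 1: r = r^2 * 13 mod 31 = 13^2 * 13 = 14*13 = 27
  bit 2 = 0: r = r^2 mod 31 = 27^2 = 16
  bit 3 = 1: r = r^2 * 13 mod 31 = 16^2 * 13 = 8*13 = 11
  bit 4 = 0: r = r^2 mod 31 = 11^2 = 28
  -> A = 28
B = 13^17 mod 31  (bits of 17 = 10001)
  bit 0 = 1: r = r^2 * 13 mod 31 = 1^2 * 13 = 1*13 = 13
  bit 1 = 0: r = r^2 mod 31 = 13^2 = 14
  bit 2 = 0: r = r^2 mod 31 = 14^2 = 10
  bit 3 = 0: r = r^2 mod 31 = 10^2 = 7
  bit 4 = 1: r = r^2 * 13 mod 31 = 7^2 * 13 = 18*13 = 17
  -> B = 17
s = B^a = 17^26 mod 31  (bits of 26 = 11010)
  bit 0 = 1: r = r^2 * 17 mod 31 = 1^2 * 17 = 1*17 = 17
  bit 1 = 1: r = r^2 * 17 mod 31 = 17^2 * 17 = 10*17 = 15
  bit 2 = 0: r = r^2 mod 31 = 15^2 = 8
  bit 3 = 1: r = r^2 * 17 mod 31 = 8^2 * 17 = 2*17 = 3
  bit 4 = 0: r = r^2 mod 31 = 3^2 = 9
  -> s = B^a = 9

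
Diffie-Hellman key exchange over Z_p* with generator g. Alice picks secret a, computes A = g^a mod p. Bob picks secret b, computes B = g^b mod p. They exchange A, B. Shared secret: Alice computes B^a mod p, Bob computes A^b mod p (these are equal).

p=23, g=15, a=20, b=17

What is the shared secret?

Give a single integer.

A = 15^20 mod 23  (bits of 20 = 10100)
  bit 0 = 1: r = r^2 * 15 mod 23 = 1^2 * 15 = 1*15 = 15
  bit 1 = 0: r = r^2 mod 23 = 15^2 = 18
  bit 2 = 1: r = r^2 * 15 mod 23 = 18^2 * 15 = 2*15 = 7
  bit 3 = 0: r = r^2 mod 23 = 7^2 = 3
  bit 4 = 0: r = r^2 mod 23 = 3^2 = 9
  -> A = 9
B = 15^17 mod 23  (bits of 17 = 10001)
  bit 0 = 1: r = r^2 * 15 mod 23 = 1^2 * 15 = 1*15 = 15
  bit 1 = 0: r = r^2 mod 23 = 15^2 = 18
  bit 2 = 0: r = r^2 mod 23 = 18^2 = 2
  bit 3 = 0: r = r^2 mod 23 = 2^2 = 4
  bit 4 = 1: r = r^2 * 15 mod 23 = 4^2 * 15 = 16*15 = 10
  -> B = 10
s = B^a = 10^20 mod 23  (bits of 20 = 10100)
  bit 0 = 1: r = r^2 * 10 mod 23 = 1^2 * 10 = 1*10 = 10
  bit 1 = 0: r = r^2 mod 23 = 10^2 = 8
  bit 2 = 1: r = r^2 * 10 mod 23 = 8^2 * 10 = 18*10 = 19
  bit 3 = 0: r = r^2 mod 23 = 19^2 = 16
  bit 4 = 0: r = r^2 mod 23 = 16^2 = 3
  -> s = B^a = 3

Answer: 3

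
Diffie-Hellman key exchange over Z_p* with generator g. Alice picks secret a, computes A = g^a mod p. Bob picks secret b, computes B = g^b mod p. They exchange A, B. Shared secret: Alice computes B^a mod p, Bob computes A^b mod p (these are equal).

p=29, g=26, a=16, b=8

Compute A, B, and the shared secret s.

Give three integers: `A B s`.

A = 26^16 mod 29  (bits of 16 = 10000)
  bit 0 = 1: r = r^2 * 26 mod 29 = 1^2 * 26 = 1*26 = 26
  bit 1 = 0: r = r^2 mod 29 = 26^2 = 9
  bit 2 = 0: r = r^2 mod 29 = 9^2 = 23
  bit 3 = 0: r = r^2 mod 29 = 23^2 = 7
  bit 4 = 0: r = r^2 mod 29 = 7^2 = 20
  -> A = 20
B = 26^8 mod 29  (bits of 8 = 1000)
  bit 0 = 1: r = r^2 * 26 mod 29 = 1^2 * 26 = 1*26 = 26
  bit 1 = 0: r = r^2 mod 29 = 26^2 = 9
  bit 2 = 0: r = r^2 mod 29 = 9^2 = 23
  bit 3 = 0: r = r^2 mod 29 = 23^2 = 7
  -> B = 7
s = B^a = 7^16 mod 29  (bits of 16 = 10000)
  bit 0 = 1: r = r^2 * 7 mod 29 = 1^2 * 7 = 1*7 = 7
  bit 1 = 0: r = r^2 mod 29 = 7^2 = 20
  bit 2 = 0: r = r^2 mod 29 = 20^2 = 23
  bit 3 = 0: r = r^2 mod 29 = 23^2 = 7
  bit 4 = 0: r = r^2 mod 29 = 7^2 = 20
  -> s = B^a = 20

Answer: 20 7 20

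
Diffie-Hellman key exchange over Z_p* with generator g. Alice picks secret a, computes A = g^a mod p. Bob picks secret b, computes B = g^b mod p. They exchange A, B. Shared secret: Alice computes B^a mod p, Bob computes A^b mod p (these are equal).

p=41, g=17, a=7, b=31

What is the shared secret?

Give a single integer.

A = 17^7 mod 41  (bits of 7 = 111)
  bit 0 = 1: r = r^2 * 17 mod 41 = 1^2 * 17 = 1*17 = 17
  bit 1 = 1: r = r^2 * 17 mod 41 = 17^2 * 17 = 2*17 = 34
  bit 2 = 1: r = r^2 * 17 mod 41 = 34^2 * 17 = 8*17 = 13
  -> A = 13
B = 17^31 mod 41  (bits of 31 = 11111)
  bit 0 = 1: r = r^2 * 17 mod 41 = 1^2 * 17 = 1*17 = 17
  bit 1 = 1: r = r^2 * 17 mod 41 = 17^2 * 17 = 2*17 = 34
  bit 2 = 1: r = r^2 * 17 mod 41 = 34^2 * 17 = 8*17 = 13
  bit 3 = 1: r = r^2 * 17 mod 41 = 13^2 * 17 = 5*17 = 3
  bit 4 = 1: r = r^2 * 17 mod 41 = 3^2 * 17 = 9*17 = 30
  -> B = 30
s = B^a = 30^7 mod 41  (bits of 7 = 111)
  bit 0 = 1: r = r^2 * 30 mod 41 = 1^2 * 30 = 1*30 = 30
  bit 1 = 1: r = r^2 * 30 mod 41 = 30^2 * 30 = 39*30 = 22
  bit 2 = 1: r = r^2 * 30 mod 41 = 22^2 * 30 = 33*30 = 6
  -> s = B^a = 6

Answer: 6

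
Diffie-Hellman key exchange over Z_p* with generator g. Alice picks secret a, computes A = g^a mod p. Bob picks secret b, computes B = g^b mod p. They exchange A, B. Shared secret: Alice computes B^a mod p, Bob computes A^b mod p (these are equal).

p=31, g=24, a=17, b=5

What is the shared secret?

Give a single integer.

Answer: 6

Derivation:
A = 24^17 mod 31  (bits of 17 = 10001)
  bit 0 = 1: r = r^2 * 24 mod 31 = 1^2 * 24 = 1*24 = 24
  bit 1 = 0: r = r^2 mod 31 = 24^2 = 18
  bit 2 = 0: r = r^2 mod 31 = 18^2 = 14
  bit 3 = 0: r = r^2 mod 31 = 14^2 = 10
  bit 4 = 1: r = r^2 * 24 mod 31 = 10^2 * 24 = 7*24 = 13
  -> A = 13
B = 24^5 mod 31  (bits of 5 = 101)
  bit 0 = 1: r = r^2 * 24 mod 31 = 1^2 * 24 = 1*24 = 24
  bit 1 = 0: r = r^2 mod 31 = 24^2 = 18
  bit 2 = 1: r = r^2 * 24 mod 31 = 18^2 * 24 = 14*24 = 26
  -> B = 26
s = B^a = 26^17 mod 31  (bits of 17 = 10001)
  bit 0 = 1: r = r^2 * 26 mod 31 = 1^2 * 26 = 1*26 = 26
  bit 1 = 0: r = r^2 mod 31 = 26^2 = 25
  bit 2 = 0: r = r^2 mod 31 = 25^2 = 5
  bit 3 = 0: r = r^2 mod 31 = 5^2 = 25
  bit 4 = 1: r = r^2 * 26 mod 31 = 25^2 * 26 = 5*26 = 6
  -> s = B^a = 6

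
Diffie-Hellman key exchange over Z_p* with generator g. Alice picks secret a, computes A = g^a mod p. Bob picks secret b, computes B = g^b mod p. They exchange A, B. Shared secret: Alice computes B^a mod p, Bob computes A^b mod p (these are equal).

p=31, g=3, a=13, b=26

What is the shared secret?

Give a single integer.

Answer: 20

Derivation:
A = 3^13 mod 31  (bits of 13 = 1101)
  bit 0 = 1: r = r^2 * 3 mod 31 = 1^2 * 3 = 1*3 = 3
  bit 1 = 1: r = r^2 * 3 mod 31 = 3^2 * 3 = 9*3 = 27
  bit 2 = 0: r = r^2 mod 31 = 27^2 = 16
  bit 3 = 1: r = r^2 * 3 mod 31 = 16^2 * 3 = 8*3 = 24
  -> A = 24
B = 3^26 mod 31  (bits of 26 = 11010)
  bit 0 = 1: r = r^2 * 3 mod 31 = 1^2 * 3 = 1*3 = 3
  bit 1 = 1: r = r^2 * 3 mod 31 = 3^2 * 3 = 9*3 = 27
  bit 2 = 0: r = r^2 mod 31 = 27^2 = 16
  bit 3 = 1: r = r^2 * 3 mod 31 = 16^2 * 3 = 8*3 = 24
  bit 4 = 0: r = r^2 mod 31 = 24^2 = 18
  -> B = 18
s = B^a = 18^13 mod 31  (bits of 13 = 1101)
  bit 0 = 1: r = r^2 * 18 mod 31 = 1^2 * 18 = 1*18 = 18
  bit 1 = 1: r = r^2 * 18 mod 31 = 18^2 * 18 = 14*18 = 4
  bit 2 = 0: r = r^2 mod 31 = 4^2 = 16
  bit 3 = 1: r = r^2 * 18 mod 31 = 16^2 * 18 = 8*18 = 20
  -> s = B^a = 20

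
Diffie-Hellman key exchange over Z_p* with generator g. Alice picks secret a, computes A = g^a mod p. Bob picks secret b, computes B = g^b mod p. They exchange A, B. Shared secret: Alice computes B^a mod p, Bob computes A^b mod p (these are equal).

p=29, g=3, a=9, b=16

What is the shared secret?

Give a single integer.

A = 3^9 mod 29  (bits of 9 = 1001)
  bit 0 = 1: r = r^2 * 3 mod 29 = 1^2 * 3 = 1*3 = 3
  bit 1 = 0: r = r^2 mod 29 = 3^2 = 9
  bit 2 = 0: r = r^2 mod 29 = 9^2 = 23
  bit 3 = 1: r = r^2 * 3 mod 29 = 23^2 * 3 = 7*3 = 21
  -> A = 21
B = 3^16 mod 29  (bits of 16 = 10000)
  bit 0 = 1: r = r^2 * 3 mod 29 = 1^2 * 3 = 1*3 = 3
  bit 1 = 0: r = r^2 mod 29 = 3^2 = 9
  bit 2 = 0: r = r^2 mod 29 = 9^2 = 23
  bit 3 = 0: r = r^2 mod 29 = 23^2 = 7
  bit 4 = 0: r = r^2 mod 29 = 7^2 = 20
  -> B = 20
s = B^a = 20^9 mod 29  (bits of 9 = 1001)
  bit 0 = 1: r = r^2 * 20 mod 29 = 1^2 * 20 = 1*20 = 20
  bit 1 = 0: r = r^2 mod 29 = 20^2 = 23
  bit 2 = 0: r = r^2 mod 29 = 23^2 = 7
  bit 3 = 1: r = r^2 * 20 mod 29 = 7^2 * 20 = 20*20 = 23
  -> s = B^a = 23

Answer: 23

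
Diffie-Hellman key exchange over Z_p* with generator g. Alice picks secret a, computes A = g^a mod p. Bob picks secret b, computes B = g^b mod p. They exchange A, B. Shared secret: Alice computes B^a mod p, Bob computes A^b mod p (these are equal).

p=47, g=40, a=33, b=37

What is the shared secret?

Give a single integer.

A = 40^33 mod 47  (bits of 33 = 100001)
  bit 0 = 1: r = r^2 * 40 mod 47 = 1^2 * 40 = 1*40 = 40
  bit 1 = 0: r = r^2 mod 47 = 40^2 = 2
  bit 2 = 0: r = r^2 mod 47 = 2^2 = 4
  bit 3 = 0: r = r^2 mod 47 = 4^2 = 16
  bit 4 = 0: r = r^2 mod 47 = 16^2 = 21
  bit 5 = 1: r = r^2 * 40 mod 47 = 21^2 * 40 = 18*40 = 15
  -> A = 15
B = 40^37 mod 47  (bits of 37 = 100101)
  bit 0 = 1: r = r^2 * 40 mod 47 = 1^2 * 40 = 1*40 = 40
  bit 1 = 0: r = r^2 mod 47 = 40^2 = 2
  bit 2 = 0: r = r^2 mod 47 = 2^2 = 4
  bit 3 = 1: r = r^2 * 40 mod 47 = 4^2 * 40 = 16*40 = 29
  bit 4 = 0: r = r^2 mod 47 = 29^2 = 42
  bit 5 = 1: r = r^2 * 40 mod 47 = 42^2 * 40 = 25*40 = 13
  -> B = 13
s = B^a = 13^33 mod 47  (bits of 33 = 100001)
  bit 0 = 1: r = r^2 * 13 mod 47 = 1^2 * 13 = 1*13 = 13
  bit 1 = 0: r = r^2 mod 47 = 13^2 = 28
  bit 2 = 0: r = r^2 mod 47 = 28^2 = 32
  bit 3 = 0: r = r^2 mod 47 = 32^2 = 37
  bit 4 = 0: r = r^2 mod 47 = 37^2 = 6
  bit 5 = 1: r = r^2 * 13 mod 47 = 6^2 * 13 = 36*13 = 45
  -> s = B^a = 45

Answer: 45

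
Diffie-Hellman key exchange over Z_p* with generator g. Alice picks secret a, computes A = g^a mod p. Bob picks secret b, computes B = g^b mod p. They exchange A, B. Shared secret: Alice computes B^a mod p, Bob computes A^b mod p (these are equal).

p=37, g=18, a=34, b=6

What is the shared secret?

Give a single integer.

Answer: 26

Derivation:
A = 18^34 mod 37  (bits of 34 = 100010)
  bit 0 = 1: r = r^2 * 18 mod 37 = 1^2 * 18 = 1*18 = 18
  bit 1 = 0: r = r^2 mod 37 = 18^2 = 28
  bit 2 = 0: r = r^2 mod 37 = 28^2 = 7
  bit 3 = 0: r = r^2 mod 37 = 7^2 = 12
  bit 4 = 1: r = r^2 * 18 mod 37 = 12^2 * 18 = 33*18 = 2
  bit 5 = 0: r = r^2 mod 37 = 2^2 = 4
  -> A = 4
B = 18^6 mod 37  (bits of 6 = 110)
  bit 0 = 1: r = r^2 * 18 mod 37 = 1^2 * 18 = 1*18 = 18
  bit 1 = 1: r = r^2 * 18 mod 37 = 18^2 * 18 = 28*18 = 23
  bit 2 = 0: r = r^2 mod 37 = 23^2 = 11
  -> B = 11
s = B^a = 11^34 mod 37  (bits of 34 = 100010)
  bit 0 = 1: r = r^2 * 11 mod 37 = 1^2 * 11 = 1*11 = 11
  bit 1 = 0: r = r^2 mod 37 = 11^2 = 10
  bit 2 = 0: r = r^2 mod 37 = 10^2 = 26
  bit 3 = 0: r = r^2 mod 37 = 26^2 = 10
  bit 4 = 1: r = r^2 * 11 mod 37 = 10^2 * 11 = 26*11 = 27
  bit 5 = 0: r = r^2 mod 37 = 27^2 = 26
  -> s = B^a = 26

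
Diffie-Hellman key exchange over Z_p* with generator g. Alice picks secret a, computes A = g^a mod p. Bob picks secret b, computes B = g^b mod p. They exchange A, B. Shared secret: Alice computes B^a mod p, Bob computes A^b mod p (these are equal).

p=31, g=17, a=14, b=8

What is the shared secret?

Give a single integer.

A = 17^14 mod 31  (bits of 14 = 1110)
  bit 0 = 1: r = r^2 * 17 mod 31 = 1^2 * 17 = 1*17 = 17
  bit 1 = 1: r = r^2 * 17 mod 31 = 17^2 * 17 = 10*17 = 15
  bit 2 = 1: r = r^2 * 17 mod 31 = 15^2 * 17 = 8*17 = 12
  bit 3 = 0: r = r^2 mod 31 = 12^2 = 20
  -> A = 20
B = 17^8 mod 31  (bits of 8 = 1000)
  bit 0 = 1: r = r^2 * 17 mod 31 = 1^2 * 17 = 1*17 = 17
  bit 1 = 0: r = r^2 mod 31 = 17^2 = 10
  bit 2 = 0: r = r^2 mod 31 = 10^2 = 7
  bit 3 = 0: r = r^2 mod 31 = 7^2 = 18
  -> B = 18
s = B^a = 18^14 mod 31  (bits of 14 = 1110)
  bit 0 = 1: r = r^2 * 18 mod 31 = 1^2 * 18 = 1*18 = 18
  bit 1 = 1: r = r^2 * 18 mod 31 = 18^2 * 18 = 14*18 = 4
  bit 2 = 1: r = r^2 * 18 mod 31 = 4^2 * 18 = 16*18 = 9
  bit 3 = 0: r = r^2 mod 31 = 9^2 = 19
  -> s = B^a = 19

Answer: 19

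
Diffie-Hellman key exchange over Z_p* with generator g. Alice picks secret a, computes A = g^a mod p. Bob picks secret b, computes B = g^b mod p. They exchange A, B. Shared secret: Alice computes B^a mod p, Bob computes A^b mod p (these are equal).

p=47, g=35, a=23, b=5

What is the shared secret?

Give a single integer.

Answer: 46

Derivation:
A = 35^23 mod 47  (bits of 23 = 10111)
  bit 0 = 1: r = r^2 * 35 mod 47 = 1^2 * 35 = 1*35 = 35
  bit 1 = 0: r = r^2 mod 47 = 35^2 = 3
  bit 2 = 1: r = r^2 * 35 mod 47 = 3^2 * 35 = 9*35 = 33
  bit 3 = 1: r = r^2 * 35 mod 47 = 33^2 * 35 = 8*35 = 45
  bit 4 = 1: r = r^2 * 35 mod 47 = 45^2 * 35 = 4*35 = 46
  -> A = 46
B = 35^5 mod 47  (bits of 5 = 101)
  bit 0 = 1: r = r^2 * 35 mod 47 = 1^2 * 35 = 1*35 = 35
  bit 1 = 0: r = r^2 mod 47 = 35^2 = 3
  bit 2 = 1: r = r^2 * 35 mod 47 = 3^2 * 35 = 9*35 = 33
  -> B = 33
s = B^a = 33^23 mod 47  (bits of 23 = 10111)
  bit 0 = 1: r = r^2 * 33 mod 47 = 1^2 * 33 = 1*33 = 33
  bit 1 = 0: r = r^2 mod 47 = 33^2 = 8
  bit 2 = 1: r = r^2 * 33 mod 47 = 8^2 * 33 = 17*33 = 44
  bit 3 = 1: r = r^2 * 33 mod 47 = 44^2 * 33 = 9*33 = 15
  bit 4 = 1: r = r^2 * 33 mod 47 = 15^2 * 33 = 37*33 = 46
  -> s = B^a = 46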